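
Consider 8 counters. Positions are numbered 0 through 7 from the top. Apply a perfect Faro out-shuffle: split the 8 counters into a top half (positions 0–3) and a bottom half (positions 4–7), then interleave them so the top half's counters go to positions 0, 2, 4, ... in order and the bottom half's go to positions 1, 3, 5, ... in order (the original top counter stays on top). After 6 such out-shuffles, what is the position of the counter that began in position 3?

Track the counter's position through each out-shuffle:
3 → 6 → 5 → 3 → 6 → 5 → 3

3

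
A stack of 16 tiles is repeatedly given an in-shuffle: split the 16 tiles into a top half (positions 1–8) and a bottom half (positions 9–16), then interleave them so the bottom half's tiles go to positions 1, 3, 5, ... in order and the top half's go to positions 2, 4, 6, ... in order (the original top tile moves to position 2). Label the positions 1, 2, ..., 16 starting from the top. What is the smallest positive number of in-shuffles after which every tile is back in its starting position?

8

The in-shuffle permutes the 16 positions with cycle lengths [8, 8].
Every tile is home exactly when every cycle has completed a whole number of laps, i.e. after lcm(8) = 8 in-shuffles.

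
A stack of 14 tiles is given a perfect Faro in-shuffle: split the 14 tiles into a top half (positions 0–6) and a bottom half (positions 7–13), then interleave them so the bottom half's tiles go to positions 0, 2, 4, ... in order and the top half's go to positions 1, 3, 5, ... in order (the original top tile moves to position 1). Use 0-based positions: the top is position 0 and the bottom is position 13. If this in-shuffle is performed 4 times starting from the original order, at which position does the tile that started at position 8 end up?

8

Track the tile's position through each in-shuffle:
8 → 2 → 5 → 11 → 8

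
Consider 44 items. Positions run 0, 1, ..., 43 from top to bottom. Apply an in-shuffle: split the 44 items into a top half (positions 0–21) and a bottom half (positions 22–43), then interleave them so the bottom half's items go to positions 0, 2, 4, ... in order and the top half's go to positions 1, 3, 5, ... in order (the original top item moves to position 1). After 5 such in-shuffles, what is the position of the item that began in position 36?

Track the item's position through each in-shuffle:
36 → 28 → 12 → 25 → 6 → 13

13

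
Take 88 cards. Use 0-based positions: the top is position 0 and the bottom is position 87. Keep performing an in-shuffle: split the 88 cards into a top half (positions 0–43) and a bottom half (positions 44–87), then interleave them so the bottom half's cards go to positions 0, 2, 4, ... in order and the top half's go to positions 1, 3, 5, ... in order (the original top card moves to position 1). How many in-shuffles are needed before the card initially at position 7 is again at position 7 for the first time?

Follow position 7 under repeated in-shuffles:
7 → 15 → 31 → 63 → 38 → 77 → 66 → 44 → 0 → 1 → 3 → 7
It first returns after 11 in-shuffles.

11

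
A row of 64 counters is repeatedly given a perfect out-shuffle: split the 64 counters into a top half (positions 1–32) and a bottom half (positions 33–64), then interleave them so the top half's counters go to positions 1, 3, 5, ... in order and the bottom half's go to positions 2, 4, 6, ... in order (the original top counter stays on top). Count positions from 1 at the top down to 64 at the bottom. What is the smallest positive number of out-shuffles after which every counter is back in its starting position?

The out-shuffle permutes the 64 positions with cycle lengths [1, 1, 2, 3, 3, 6, 6, 6, 6, 6, 6, 6, 6, 6].
Every counter is home exactly when every cycle has completed a whole number of laps, i.e. after lcm(1, 2, 3, 6) = 6 out-shuffles.

6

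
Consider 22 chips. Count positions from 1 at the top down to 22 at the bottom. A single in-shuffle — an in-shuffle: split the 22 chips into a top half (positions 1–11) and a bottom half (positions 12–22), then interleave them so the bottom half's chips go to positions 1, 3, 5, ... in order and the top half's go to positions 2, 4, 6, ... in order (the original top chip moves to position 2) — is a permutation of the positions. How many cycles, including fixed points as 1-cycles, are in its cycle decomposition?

Trace each unvisited position around until it returns:
(1 2 4 8 16 9 ... len 11) (5 10 20 17 11 22 ... len 11)
2 cycles in total.

2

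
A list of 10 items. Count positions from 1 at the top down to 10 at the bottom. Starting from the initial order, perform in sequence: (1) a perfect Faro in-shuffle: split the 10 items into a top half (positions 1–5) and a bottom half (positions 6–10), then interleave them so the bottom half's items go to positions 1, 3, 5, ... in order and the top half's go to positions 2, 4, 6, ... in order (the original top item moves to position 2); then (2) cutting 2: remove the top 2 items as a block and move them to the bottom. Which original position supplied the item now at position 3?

Undo the operations in reverse order, starting from position 3:
  undo op 2 (cut 2): 3 ← 5
  undo op 1 (in-shuffle, from bottom half): 5 ← 8
So the item at position 3 came from original position 8.

8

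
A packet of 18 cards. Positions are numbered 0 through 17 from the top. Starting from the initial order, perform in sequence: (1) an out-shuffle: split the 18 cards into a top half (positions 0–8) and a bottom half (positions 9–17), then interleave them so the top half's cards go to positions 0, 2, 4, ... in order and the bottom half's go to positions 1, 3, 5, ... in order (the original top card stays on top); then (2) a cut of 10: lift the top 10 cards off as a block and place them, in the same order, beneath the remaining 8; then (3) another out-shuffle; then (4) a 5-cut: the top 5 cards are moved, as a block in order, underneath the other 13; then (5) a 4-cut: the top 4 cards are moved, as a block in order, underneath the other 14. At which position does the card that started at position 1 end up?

Track the card from position 1 forward through each operation:
  after op 1 (out-shuffle): 1 → 2
  after op 2 (cut 10): 2 → 10
  after op 3 (out-shuffle): 10 → 3
  after op 4 (cut 5): 3 → 16
  after op 5 (cut 4): 16 → 12

12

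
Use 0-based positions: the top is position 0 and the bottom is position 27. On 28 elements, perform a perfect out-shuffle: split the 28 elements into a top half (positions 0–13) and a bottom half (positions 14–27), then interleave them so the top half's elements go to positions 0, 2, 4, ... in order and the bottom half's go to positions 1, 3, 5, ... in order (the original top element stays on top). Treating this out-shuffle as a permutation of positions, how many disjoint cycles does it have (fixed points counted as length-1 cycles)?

5

Trace each unvisited position around until it returns:
(0) (1 2 4 8 16 5 ... len 18) (3 6 12 24 21 15) (9 18) (27)
5 cycles in total.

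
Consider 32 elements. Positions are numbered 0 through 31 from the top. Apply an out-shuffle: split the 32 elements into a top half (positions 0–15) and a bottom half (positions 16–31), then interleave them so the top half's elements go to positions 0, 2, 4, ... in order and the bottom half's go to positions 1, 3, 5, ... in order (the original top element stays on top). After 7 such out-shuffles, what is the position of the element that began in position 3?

Track the element's position through each out-shuffle:
3 → 6 → 12 → 24 → 17 → 3 → 6 → 12

12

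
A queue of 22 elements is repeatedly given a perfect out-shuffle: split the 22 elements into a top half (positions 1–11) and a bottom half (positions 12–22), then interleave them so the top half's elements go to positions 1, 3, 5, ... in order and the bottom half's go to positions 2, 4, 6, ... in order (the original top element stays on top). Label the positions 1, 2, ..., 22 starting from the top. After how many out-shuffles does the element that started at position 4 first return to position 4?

Follow position 4 under repeated out-shuffles:
4 → 7 → 13 → 4
It first returns after 3 out-shuffles.

3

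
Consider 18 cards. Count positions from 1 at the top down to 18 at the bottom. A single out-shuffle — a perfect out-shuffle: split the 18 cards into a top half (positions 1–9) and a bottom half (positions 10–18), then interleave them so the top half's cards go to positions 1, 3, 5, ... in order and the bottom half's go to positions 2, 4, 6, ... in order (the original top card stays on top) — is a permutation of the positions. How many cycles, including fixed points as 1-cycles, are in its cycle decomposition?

4

Trace each unvisited position around until it returns:
(1) (2 3 5 9 17 16 14 10) (4 7 13 8 15 12 6 11) (18)
4 cycles in total.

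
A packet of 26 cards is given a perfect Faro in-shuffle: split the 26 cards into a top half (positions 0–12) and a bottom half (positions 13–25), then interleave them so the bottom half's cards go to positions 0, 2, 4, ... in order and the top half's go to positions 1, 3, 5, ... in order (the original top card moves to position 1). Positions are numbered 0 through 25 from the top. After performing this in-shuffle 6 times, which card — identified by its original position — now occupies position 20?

Work backwards from position 20, undoing one in-shuffle at a time:
20 ← 23 ← 11 ← 5 ← 2 ← 14 ← 20
So the card now at position 20 started at position 20.

20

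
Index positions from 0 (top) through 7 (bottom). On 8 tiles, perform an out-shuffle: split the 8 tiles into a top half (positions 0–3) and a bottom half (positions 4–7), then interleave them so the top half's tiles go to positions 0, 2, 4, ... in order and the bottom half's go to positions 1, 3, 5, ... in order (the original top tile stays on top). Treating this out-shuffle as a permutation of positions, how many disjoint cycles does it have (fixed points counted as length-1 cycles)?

Trace each unvisited position around until it returns:
(0) (1 2 4) (3 6 5) (7)
4 cycles in total.

4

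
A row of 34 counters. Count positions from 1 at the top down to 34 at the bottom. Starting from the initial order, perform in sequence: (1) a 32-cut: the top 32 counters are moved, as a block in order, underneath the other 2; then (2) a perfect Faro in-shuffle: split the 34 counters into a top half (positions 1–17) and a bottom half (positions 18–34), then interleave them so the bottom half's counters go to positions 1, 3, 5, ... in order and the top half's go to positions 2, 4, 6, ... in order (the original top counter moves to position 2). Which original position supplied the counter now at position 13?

22

Undo the operations in reverse order, starting from position 13:
  undo op 2 (in-shuffle, from bottom half): 13 ← 24
  undo op 1 (cut 32): 24 ← 22
So the counter at position 13 came from original position 22.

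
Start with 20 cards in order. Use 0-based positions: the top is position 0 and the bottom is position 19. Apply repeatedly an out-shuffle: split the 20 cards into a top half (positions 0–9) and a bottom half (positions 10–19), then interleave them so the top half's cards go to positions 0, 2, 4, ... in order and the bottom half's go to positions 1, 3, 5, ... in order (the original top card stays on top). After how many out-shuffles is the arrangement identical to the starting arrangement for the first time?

The out-shuffle permutes the 20 positions with cycle lengths [1, 1, 18].
Every card is home exactly when every cycle has completed a whole number of laps, i.e. after lcm(1, 18) = 18 out-shuffles.

18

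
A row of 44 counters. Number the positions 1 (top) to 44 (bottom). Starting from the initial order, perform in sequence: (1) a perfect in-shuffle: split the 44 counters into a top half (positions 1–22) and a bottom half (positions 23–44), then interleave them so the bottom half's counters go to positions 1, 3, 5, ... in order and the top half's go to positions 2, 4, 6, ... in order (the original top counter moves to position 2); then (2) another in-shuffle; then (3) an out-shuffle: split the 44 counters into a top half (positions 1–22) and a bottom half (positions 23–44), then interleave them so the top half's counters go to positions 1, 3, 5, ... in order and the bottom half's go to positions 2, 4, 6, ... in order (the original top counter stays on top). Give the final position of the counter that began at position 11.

44

Track the counter from position 11 forward through each operation:
  after op 1 (in-shuffle): 11 → 22
  after op 2 (in-shuffle): 22 → 44
  after op 3 (out-shuffle): 44 → 44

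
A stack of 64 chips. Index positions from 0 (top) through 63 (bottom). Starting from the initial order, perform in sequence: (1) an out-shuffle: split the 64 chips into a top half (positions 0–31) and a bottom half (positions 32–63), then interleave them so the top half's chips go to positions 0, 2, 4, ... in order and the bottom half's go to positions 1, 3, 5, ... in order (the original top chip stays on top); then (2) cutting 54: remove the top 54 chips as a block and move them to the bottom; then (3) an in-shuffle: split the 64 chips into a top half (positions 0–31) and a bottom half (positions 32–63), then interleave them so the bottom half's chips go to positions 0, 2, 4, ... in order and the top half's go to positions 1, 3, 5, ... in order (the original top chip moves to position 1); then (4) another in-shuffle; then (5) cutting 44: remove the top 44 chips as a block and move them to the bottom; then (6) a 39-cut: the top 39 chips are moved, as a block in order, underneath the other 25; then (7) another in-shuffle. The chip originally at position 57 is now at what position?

Track the chip from position 57 forward through each operation:
  after op 1 (out-shuffle): 57 → 51
  after op 2 (cut 54): 51 → 61
  after op 3 (in-shuffle): 61 → 58
  after op 4 (in-shuffle): 58 → 52
  after op 5 (cut 44): 52 → 8
  after op 6 (cut 39): 8 → 33
  after op 7 (in-shuffle): 33 → 2

2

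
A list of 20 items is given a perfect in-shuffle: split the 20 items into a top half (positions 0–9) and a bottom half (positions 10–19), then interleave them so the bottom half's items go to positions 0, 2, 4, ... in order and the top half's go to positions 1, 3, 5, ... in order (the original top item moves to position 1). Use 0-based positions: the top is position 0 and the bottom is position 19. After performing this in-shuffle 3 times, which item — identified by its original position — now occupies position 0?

Work backwards from position 0, undoing one in-shuffle at a time:
0 ← 10 ← 15 ← 7
So the item now at position 0 started at position 7.

7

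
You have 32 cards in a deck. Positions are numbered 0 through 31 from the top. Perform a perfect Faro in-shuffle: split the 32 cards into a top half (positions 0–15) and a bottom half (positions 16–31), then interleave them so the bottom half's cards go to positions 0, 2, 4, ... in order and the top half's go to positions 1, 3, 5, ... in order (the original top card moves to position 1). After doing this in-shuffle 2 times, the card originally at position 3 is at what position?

Track the card's position through each in-shuffle:
3 → 7 → 15

15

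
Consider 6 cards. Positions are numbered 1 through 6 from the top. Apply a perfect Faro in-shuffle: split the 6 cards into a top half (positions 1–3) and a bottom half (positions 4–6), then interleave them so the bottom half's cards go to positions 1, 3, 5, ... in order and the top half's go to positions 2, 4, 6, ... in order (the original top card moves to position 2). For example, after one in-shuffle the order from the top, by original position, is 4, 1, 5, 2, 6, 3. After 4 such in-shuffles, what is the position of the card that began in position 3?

Track the card's position through each in-shuffle:
3 → 6 → 5 → 3 → 6

6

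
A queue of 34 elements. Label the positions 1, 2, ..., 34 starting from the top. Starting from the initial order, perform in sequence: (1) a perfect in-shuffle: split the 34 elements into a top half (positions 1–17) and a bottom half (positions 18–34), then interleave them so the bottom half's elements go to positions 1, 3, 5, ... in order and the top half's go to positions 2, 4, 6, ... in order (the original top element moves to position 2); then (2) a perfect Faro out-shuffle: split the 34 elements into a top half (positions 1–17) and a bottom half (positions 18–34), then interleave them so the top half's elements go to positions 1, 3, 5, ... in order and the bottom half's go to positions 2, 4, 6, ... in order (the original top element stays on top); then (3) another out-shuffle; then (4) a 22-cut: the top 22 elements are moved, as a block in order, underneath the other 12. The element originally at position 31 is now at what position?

18

Track the element from position 31 forward through each operation:
  after op 1 (in-shuffle): 31 → 27
  after op 2 (out-shuffle): 27 → 20
  after op 3 (out-shuffle): 20 → 6
  after op 4 (cut 22): 6 → 18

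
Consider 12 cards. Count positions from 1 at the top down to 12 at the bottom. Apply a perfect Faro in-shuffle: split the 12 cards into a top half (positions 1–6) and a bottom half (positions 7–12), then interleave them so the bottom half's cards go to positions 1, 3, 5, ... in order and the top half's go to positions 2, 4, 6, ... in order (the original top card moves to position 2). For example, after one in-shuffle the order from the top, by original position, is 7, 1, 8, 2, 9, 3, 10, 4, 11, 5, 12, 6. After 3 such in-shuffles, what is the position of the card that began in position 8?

12

Track the card's position through each in-shuffle:
8 → 3 → 6 → 12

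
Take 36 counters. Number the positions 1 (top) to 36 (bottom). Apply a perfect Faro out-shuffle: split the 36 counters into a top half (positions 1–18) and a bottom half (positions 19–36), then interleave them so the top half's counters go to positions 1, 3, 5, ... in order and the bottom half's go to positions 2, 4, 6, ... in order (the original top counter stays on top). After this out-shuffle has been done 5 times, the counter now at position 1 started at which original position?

Work backwards from position 1, undoing one out-shuffle at a time:
1 ← 1 ← 1 ← 1 ← 1 ← 1
So the counter now at position 1 started at position 1.

1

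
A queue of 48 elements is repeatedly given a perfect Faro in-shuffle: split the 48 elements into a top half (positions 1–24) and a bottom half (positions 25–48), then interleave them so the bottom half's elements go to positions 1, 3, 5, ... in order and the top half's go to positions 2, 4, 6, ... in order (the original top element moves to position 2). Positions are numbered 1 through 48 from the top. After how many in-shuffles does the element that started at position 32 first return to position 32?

Follow position 32 under repeated in-shuffles:
32 → 15 → 30 → 11 → 22 → 44 → 39 → 29 → ... → 32 (length 21)
It first returns after 21 in-shuffles.

21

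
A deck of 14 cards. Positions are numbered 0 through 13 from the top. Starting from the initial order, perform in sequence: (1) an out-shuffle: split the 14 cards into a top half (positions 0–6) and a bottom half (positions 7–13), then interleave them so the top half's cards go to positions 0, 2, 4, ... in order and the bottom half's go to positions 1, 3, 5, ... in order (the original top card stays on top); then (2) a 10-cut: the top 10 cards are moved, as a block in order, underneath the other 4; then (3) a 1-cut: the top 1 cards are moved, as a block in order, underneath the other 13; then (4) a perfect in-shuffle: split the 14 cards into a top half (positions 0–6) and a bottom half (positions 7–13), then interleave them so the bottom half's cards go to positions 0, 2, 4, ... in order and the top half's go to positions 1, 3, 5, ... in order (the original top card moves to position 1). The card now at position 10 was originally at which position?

Undo the operations in reverse order, starting from position 10:
  undo op 4 (in-shuffle, from bottom half): 10 ← 12
  undo op 3 (cut 1): 12 ← 13
  undo op 2 (cut 10): 13 ← 9
  undo op 1 (out-shuffle, from bottom half): 9 ← 11
So the card at position 10 came from original position 11.

11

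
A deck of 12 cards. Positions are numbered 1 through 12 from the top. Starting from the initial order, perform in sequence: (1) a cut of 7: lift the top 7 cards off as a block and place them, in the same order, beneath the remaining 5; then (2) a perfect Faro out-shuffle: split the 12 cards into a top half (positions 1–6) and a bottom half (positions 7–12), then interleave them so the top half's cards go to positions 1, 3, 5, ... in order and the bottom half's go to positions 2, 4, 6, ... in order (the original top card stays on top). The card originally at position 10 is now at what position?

Track the card from position 10 forward through each operation:
  after op 1 (cut 7): 10 → 3
  after op 2 (out-shuffle): 3 → 5

5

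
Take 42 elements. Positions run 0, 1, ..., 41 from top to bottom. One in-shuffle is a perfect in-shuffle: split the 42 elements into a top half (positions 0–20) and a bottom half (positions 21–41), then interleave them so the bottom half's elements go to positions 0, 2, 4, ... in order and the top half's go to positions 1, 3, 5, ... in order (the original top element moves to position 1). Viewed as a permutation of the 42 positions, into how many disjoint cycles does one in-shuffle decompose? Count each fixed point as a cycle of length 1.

Trace each unvisited position around until it returns:
(0 1 3 7 15 31 ... len 14) (2 5 11 23 4 9 ... len 14) (6 13 27 12 25 8 ... len 14)
3 cycles in total.

3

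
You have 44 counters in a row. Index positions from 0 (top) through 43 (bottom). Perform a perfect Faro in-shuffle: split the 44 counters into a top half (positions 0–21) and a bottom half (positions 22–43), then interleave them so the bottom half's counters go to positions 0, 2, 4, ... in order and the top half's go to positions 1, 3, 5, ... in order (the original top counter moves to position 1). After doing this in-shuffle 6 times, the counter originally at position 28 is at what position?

10

Track the counter's position through each in-shuffle:
28 → 12 → 25 → 6 → 13 → 27 → 10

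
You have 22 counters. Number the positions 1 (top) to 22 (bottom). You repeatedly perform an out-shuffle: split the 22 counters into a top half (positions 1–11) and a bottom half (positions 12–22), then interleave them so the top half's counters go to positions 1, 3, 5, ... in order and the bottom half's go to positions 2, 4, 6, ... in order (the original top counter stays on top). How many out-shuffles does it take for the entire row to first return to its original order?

6

The out-shuffle permutes the 22 positions with cycle lengths [1, 1, 2, 3, 3, 6, 6].
Every counter is home exactly when every cycle has completed a whole number of laps, i.e. after lcm(1, 2, 3, 6) = 6 out-shuffles.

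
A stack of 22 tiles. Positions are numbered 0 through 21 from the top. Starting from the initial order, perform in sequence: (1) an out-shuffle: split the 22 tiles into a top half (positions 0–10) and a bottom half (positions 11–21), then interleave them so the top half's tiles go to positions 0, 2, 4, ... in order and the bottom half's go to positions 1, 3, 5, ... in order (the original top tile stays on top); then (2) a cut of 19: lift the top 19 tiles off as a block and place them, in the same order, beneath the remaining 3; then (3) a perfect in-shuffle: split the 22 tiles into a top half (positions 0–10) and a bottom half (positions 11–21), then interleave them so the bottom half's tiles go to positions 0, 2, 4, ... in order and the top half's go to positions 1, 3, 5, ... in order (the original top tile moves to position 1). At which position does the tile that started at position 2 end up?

15

Track the tile from position 2 forward through each operation:
  after op 1 (out-shuffle): 2 → 4
  after op 2 (cut 19): 4 → 7
  after op 3 (in-shuffle): 7 → 15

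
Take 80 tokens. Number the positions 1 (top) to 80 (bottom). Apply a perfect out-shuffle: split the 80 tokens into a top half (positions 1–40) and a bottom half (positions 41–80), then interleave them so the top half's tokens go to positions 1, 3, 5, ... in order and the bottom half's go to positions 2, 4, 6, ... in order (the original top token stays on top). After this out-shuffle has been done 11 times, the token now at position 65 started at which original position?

Work backwards from position 65, undoing one out-shuffle at a time:
65 ← 33 ← 17 ← 9 ← 5 ← 3 ← 2 ← 41 ← 21 ← 11 ← 6 ← 43
So the token now at position 65 started at position 43.

43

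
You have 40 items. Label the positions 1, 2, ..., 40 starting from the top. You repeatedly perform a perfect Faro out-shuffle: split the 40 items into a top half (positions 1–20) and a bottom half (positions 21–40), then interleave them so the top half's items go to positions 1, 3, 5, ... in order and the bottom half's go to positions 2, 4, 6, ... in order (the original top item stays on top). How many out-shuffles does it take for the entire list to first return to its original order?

The out-shuffle permutes the 40 positions with cycle lengths [1, 1, 2, 12, 12, 12].
Every item is home exactly when every cycle has completed a whole number of laps, i.e. after lcm(1, 2, 12) = 12 out-shuffles.

12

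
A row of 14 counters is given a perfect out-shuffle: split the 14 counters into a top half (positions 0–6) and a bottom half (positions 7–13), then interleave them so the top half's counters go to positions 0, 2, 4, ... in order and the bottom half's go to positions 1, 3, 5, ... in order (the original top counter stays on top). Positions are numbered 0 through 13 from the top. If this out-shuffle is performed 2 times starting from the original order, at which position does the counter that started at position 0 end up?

Position 0 is a fixed point of every out-shuffle, so the counter never moves.

0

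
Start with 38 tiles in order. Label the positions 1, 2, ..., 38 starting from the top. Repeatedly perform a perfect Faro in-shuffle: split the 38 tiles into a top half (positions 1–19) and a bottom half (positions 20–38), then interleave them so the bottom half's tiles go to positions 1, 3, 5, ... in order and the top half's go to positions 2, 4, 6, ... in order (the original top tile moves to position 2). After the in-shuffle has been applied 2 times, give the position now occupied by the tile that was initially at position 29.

38

Track the tile's position through each in-shuffle:
29 → 19 → 38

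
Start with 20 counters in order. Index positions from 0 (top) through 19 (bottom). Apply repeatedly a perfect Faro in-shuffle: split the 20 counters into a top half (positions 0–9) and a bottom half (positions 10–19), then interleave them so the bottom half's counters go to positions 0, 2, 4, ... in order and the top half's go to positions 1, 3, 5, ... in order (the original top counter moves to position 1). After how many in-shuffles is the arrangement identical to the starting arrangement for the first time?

The in-shuffle permutes the 20 positions with cycle lengths [2, 3, 3, 6, 6].
Every counter is home exactly when every cycle has completed a whole number of laps, i.e. after lcm(2, 3, 6) = 6 in-shuffles.

6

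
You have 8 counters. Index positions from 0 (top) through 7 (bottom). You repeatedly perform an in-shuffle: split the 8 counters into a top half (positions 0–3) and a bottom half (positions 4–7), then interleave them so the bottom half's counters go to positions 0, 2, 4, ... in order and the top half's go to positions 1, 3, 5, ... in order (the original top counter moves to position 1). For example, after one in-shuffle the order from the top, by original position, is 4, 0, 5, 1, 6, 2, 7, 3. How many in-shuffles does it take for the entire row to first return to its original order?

6

The in-shuffle permutes the 8 positions with cycle lengths [2, 6].
Every counter is home exactly when every cycle has completed a whole number of laps, i.e. after lcm(2, 6) = 6 in-shuffles.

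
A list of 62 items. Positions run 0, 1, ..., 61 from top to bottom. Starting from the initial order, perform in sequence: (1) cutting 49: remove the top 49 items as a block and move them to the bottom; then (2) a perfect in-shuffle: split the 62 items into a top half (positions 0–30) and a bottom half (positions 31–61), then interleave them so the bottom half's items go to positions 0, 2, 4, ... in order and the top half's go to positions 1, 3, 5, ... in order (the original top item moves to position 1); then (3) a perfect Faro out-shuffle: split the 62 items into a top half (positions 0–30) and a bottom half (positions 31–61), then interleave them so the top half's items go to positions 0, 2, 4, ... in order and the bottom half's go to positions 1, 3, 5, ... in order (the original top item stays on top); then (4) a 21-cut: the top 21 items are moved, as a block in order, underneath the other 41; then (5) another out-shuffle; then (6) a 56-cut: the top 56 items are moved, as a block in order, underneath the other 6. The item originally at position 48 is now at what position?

21

Track the item from position 48 forward through each operation:
  after op 1 (cut 49): 48 → 61
  after op 2 (in-shuffle): 61 → 60
  after op 3 (out-shuffle): 60 → 59
  after op 4 (cut 21): 59 → 38
  after op 5 (out-shuffle): 38 → 15
  after op 6 (cut 56): 15 → 21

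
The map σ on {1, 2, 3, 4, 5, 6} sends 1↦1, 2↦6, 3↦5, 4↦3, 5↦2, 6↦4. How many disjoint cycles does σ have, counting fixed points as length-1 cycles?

2

Cycle decomposition: (1) (2 6 4 3 5).
2 cycles.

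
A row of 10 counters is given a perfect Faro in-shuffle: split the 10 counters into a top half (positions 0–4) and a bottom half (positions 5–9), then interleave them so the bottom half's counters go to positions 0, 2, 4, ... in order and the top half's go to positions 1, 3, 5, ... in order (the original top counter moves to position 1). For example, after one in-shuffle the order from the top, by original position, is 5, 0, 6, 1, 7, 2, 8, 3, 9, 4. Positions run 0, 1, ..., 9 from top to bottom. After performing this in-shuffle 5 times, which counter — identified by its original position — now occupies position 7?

2

Work backwards from position 7, undoing one in-shuffle at a time:
7 ← 3 ← 1 ← 0 ← 5 ← 2
So the counter now at position 7 started at position 2.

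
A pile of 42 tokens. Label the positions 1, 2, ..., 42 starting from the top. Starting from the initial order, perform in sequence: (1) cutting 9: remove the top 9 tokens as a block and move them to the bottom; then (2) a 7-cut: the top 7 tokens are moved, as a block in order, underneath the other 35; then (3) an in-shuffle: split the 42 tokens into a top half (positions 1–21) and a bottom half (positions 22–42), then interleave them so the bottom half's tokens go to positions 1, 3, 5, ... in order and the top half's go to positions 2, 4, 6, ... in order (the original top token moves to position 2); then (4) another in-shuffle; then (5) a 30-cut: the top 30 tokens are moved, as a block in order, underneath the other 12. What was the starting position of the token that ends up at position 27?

10

Undo the operations in reverse order, starting from position 27:
  undo op 5 (cut 30): 27 ← 15
  undo op 4 (in-shuffle, from bottom half): 15 ← 29
  undo op 3 (in-shuffle, from bottom half): 29 ← 36
  undo op 2 (cut 7): 36 ← 1
  undo op 1 (cut 9): 1 ← 10
So the token at position 27 came from original position 10.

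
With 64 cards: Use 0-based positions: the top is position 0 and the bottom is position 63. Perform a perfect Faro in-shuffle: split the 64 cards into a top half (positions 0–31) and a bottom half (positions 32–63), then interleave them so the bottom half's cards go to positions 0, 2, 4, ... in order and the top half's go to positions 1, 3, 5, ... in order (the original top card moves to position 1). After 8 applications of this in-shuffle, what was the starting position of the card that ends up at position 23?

Work backwards from position 23, undoing one in-shuffle at a time:
23 ← 11 ← 5 ← 2 ← 33 ← 16 ← 40 ← 52 ← 58
So the card now at position 23 started at position 58.

58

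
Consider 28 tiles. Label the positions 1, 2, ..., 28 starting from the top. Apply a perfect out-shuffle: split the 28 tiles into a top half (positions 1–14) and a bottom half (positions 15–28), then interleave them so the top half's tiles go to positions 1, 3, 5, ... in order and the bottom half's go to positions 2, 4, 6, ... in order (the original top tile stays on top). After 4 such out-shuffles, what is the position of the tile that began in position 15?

Track the tile's position through each out-shuffle:
15 → 2 → 3 → 5 → 9

9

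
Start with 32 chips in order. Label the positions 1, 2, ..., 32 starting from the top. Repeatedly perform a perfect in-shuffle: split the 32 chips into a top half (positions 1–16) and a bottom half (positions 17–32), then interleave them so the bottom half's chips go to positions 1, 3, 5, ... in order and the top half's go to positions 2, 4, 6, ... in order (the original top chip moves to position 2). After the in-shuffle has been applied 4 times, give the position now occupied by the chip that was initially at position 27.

3

Track the chip's position through each in-shuffle:
27 → 21 → 9 → 18 → 3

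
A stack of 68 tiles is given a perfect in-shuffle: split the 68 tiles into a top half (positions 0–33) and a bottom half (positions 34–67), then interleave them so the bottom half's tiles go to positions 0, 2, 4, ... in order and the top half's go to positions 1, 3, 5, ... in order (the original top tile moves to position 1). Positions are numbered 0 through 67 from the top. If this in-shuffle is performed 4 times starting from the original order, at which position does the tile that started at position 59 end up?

Track the tile's position through each in-shuffle:
59 → 50 → 32 → 65 → 62

62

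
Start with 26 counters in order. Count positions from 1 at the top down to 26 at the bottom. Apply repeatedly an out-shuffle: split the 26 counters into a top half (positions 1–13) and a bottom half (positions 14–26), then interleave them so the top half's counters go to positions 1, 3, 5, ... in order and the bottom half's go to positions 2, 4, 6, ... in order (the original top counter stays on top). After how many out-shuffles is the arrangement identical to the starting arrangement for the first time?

20

The out-shuffle permutes the 26 positions with cycle lengths [1, 1, 4, 20].
Every counter is home exactly when every cycle has completed a whole number of laps, i.e. after lcm(1, 4, 20) = 20 out-shuffles.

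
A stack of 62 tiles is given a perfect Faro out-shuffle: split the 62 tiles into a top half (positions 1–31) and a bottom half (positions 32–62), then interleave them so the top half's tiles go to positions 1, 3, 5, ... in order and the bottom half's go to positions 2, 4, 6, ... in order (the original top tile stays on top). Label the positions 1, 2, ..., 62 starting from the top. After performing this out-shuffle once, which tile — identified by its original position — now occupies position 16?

Work backwards from position 16, undoing one out-shuffle at a time:
16 ← 39
So the tile now at position 16 started at position 39.

39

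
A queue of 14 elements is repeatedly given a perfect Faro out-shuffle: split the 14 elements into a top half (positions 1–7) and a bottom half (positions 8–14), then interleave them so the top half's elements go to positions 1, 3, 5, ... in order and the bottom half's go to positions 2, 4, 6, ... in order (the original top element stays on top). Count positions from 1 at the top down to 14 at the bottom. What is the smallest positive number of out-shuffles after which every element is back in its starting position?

12

The out-shuffle permutes the 14 positions with cycle lengths [1, 1, 12].
Every element is home exactly when every cycle has completed a whole number of laps, i.e. after lcm(1, 12) = 12 out-shuffles.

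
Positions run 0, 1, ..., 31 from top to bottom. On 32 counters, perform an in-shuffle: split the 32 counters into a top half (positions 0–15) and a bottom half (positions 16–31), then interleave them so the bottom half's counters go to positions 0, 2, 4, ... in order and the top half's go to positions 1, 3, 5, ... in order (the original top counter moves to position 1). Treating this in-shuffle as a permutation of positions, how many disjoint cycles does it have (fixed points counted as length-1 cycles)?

4

Trace each unvisited position around until it returns:
(0 1 3 7 15 31 30 28 24 16) (2 5 11 23 14 29 26 20 8 17) (4 9 19 6 13 27 22 12 25 18) (10 21)
4 cycles in total.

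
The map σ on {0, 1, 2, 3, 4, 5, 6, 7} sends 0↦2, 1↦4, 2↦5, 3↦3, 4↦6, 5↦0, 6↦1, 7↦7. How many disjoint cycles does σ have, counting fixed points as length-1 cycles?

Cycle decomposition: (0 2 5) (1 4 6) (3) (7).
4 cycles.

4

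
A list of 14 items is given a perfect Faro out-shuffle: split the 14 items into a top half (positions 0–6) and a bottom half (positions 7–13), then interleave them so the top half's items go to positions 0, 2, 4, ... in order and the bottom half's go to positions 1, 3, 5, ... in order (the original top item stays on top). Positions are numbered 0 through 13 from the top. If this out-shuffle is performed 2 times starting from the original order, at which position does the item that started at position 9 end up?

10

Track the item's position through each out-shuffle:
9 → 5 → 10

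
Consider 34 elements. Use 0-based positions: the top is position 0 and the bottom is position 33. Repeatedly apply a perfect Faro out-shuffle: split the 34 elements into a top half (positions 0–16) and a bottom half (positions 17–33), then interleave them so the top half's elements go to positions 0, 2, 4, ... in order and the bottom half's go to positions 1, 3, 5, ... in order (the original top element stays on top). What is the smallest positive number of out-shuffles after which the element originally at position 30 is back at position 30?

10

Follow position 30 under repeated out-shuffles:
30 → 27 → 21 → 9 → 18 → 3 → 6 → 12 → 24 → 15 → 30
It first returns after 10 out-shuffles.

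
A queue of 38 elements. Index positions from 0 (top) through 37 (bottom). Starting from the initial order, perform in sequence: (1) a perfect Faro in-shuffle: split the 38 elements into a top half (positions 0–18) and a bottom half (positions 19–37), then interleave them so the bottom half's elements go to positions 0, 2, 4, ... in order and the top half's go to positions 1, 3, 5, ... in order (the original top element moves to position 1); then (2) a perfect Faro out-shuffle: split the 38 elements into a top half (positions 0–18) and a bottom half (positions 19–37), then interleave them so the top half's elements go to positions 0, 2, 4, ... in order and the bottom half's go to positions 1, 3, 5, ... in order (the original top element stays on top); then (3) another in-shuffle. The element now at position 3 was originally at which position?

Undo the operations in reverse order, starting from position 3:
  undo op 3 (in-shuffle, from top half): 3 ← 1
  undo op 2 (out-shuffle, from bottom half): 1 ← 19
  undo op 1 (in-shuffle, from top half): 19 ← 9
So the element at position 3 came from original position 9.

9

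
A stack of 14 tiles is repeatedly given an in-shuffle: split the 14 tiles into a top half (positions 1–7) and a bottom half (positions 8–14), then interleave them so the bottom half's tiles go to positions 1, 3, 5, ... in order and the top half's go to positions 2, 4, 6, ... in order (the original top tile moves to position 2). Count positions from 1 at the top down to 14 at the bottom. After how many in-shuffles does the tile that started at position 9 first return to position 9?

4

Follow position 9 under repeated in-shuffles:
9 → 3 → 6 → 12 → 9
It first returns after 4 in-shuffles.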